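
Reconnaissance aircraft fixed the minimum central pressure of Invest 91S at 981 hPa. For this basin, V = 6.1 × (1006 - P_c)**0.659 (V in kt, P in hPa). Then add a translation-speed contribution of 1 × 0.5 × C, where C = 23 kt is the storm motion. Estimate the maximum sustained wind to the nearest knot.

ΔP = 1006 − 981 = 25 hPa.
25^0.659 ≈ 8.341.
V ≈ 6.1 × 8.341 ≈ 50.9 kt.
Translation term: 1 × 0.5 × 23 = 11.5 kt.
Corrected V ≈ 62.4 kt → 62 kt.

62 kt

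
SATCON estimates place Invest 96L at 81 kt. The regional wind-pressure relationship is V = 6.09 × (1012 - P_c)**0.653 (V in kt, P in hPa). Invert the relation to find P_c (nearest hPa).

ΔP = (V / 6.09)^(1/0.653) = (81/6.09)^1.531.
81/6.09 = 13.300; 13.300^1.531 ≈ 52.61 hPa.
P_c = 1012 − 52.61 = 959.39 ≈ 959 hPa.

959 hPa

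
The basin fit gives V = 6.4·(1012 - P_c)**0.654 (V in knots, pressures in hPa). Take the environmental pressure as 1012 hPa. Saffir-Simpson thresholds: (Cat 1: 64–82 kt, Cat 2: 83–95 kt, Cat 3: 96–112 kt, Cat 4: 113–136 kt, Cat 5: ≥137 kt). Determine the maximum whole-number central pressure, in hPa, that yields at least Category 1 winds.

Category 1 begins at V = 64 kt.
Required ΔP = (64/6.4)^(1/0.654) = 10.000^1.529 ≈ 33.81 hPa.
P_c ≤ 1012 − 33.81 = 978.19, so the highest integer P_c is 978 hPa.

978 hPa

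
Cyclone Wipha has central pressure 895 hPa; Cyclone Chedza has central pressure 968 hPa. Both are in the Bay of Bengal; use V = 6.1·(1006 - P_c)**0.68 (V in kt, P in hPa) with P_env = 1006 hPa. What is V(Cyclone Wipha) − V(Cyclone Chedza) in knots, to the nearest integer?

Cyclone Wipha: ΔP = 111; V ≈ 6.1 × 111^0.68 ≈ 150.02 kt.
Cyclone Chedza: ΔP = 38; V ≈ 6.1 × 38^0.68 ≈ 72.37 kt.
Difference ≈ 150.02 − 72.37 = 77.65 → 78 kt.

78 kt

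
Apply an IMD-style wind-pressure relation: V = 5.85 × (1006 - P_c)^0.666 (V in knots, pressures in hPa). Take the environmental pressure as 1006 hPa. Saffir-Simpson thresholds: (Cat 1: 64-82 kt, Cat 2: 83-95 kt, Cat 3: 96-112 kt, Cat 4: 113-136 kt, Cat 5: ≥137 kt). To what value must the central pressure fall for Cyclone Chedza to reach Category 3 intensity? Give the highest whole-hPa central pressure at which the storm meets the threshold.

Category 3 begins at V = 96 kt.
Required ΔP = (96/5.85)^(1/0.666) = 16.410^1.502 ≈ 66.76 hPa.
P_c ≤ 1006 − 66.76 = 939.24, so the highest integer P_c is 939 hPa.

939 hPa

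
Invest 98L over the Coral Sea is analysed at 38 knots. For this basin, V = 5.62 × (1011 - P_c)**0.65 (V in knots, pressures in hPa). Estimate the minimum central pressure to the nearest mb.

992 mb

ΔP = (V / 5.62)^(1/0.65) = (38/5.62)^1.538.
38/5.62 = 6.762; 6.762^1.538 ≈ 18.92 mb.
P_c = 1011 − 18.92 = 992.08 ≈ 992 mb.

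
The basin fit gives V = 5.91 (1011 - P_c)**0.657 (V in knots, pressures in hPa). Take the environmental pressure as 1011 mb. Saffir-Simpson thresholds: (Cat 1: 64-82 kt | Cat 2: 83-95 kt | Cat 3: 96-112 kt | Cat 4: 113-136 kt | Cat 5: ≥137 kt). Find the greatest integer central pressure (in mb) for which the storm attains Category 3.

Category 3 begins at V = 96 kt.
Required ΔP = (96/5.91)^(1/0.657) = 16.244^1.522 ≈ 69.62 mb.
P_c ≤ 1011 − 69.62 = 941.38, so the highest integer P_c is 941 mb.

941 mb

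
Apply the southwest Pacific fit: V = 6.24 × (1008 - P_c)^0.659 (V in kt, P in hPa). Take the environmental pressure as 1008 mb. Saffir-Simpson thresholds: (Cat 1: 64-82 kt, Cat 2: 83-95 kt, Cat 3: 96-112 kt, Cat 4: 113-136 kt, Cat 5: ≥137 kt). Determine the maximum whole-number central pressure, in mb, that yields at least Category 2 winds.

957 mb

Category 2 begins at V = 83 kt.
Required ΔP = (83/6.24)^(1/0.659) = 13.301^1.517 ≈ 50.75 mb.
P_c ≤ 1008 − 50.75 = 957.25, so the highest integer P_c is 957 mb.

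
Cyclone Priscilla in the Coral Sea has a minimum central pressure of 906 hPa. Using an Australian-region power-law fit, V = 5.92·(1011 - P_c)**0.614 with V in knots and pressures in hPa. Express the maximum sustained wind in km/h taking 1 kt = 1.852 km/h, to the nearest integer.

191 km/h

ΔP = 1011 − 906 = 105 hPa.
V ≈ 5.92 × 105^0.614 = 5.92 × 17.418 ≈ 103.117 kt.
103.117 × 1.852 ≈ 190.97 km/h → 191 km/h.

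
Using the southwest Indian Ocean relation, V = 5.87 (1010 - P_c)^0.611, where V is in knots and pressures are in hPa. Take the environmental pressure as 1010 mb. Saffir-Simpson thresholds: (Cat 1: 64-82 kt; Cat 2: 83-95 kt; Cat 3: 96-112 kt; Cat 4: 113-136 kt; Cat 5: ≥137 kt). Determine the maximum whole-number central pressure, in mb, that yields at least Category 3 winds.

913 mb

Category 3 begins at V = 96 kt.
Required ΔP = (96/5.87)^(1/0.611) = 16.354^1.637 ≈ 96.90 mb.
P_c ≤ 1010 − 96.90 = 913.10, so the highest integer P_c is 913 mb.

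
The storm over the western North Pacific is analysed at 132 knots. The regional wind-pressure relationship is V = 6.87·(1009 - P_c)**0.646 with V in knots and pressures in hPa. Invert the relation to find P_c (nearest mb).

912 mb

ΔP = (V / 6.87)^(1/0.646) = (132/6.87)^1.548.
132/6.87 = 19.214; 19.214^1.548 ≈ 97.06 mb.
P_c = 1009 − 97.06 = 911.94 ≈ 912 mb.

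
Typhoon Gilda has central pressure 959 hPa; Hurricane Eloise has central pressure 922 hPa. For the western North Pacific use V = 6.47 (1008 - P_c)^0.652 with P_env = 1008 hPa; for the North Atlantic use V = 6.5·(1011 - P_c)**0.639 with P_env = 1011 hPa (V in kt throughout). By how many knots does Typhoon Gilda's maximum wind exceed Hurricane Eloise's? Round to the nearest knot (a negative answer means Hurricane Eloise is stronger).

Typhoon Gilda: ΔP = 49; V ≈ 6.47 × 49^0.652 ≈ 81.83 kt.
Hurricane Eloise: ΔP = 89; V ≈ 6.5 × 89^0.639 ≈ 114.44 kt.
Difference ≈ 81.83 − 114.44 = -32.61 → -33 kt.

-33 kt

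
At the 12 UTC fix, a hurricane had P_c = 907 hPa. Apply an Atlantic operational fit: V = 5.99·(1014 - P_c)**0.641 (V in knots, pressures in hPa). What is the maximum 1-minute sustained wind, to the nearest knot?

ΔP = 1014 − 907 = 107 hPa.
107^0.641 ≈ 19.991.
V ≈ 5.99 × 19.991 ≈ 119.7 kt.

120 kt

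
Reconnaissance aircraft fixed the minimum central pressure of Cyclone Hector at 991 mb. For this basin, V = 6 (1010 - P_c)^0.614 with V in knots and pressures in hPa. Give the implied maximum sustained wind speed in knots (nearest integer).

ΔP = 1010 − 991 = 19 mb.
19^0.614 ≈ 6.098.
V ≈ 6 × 6.098 ≈ 36.6 kt.

37 kt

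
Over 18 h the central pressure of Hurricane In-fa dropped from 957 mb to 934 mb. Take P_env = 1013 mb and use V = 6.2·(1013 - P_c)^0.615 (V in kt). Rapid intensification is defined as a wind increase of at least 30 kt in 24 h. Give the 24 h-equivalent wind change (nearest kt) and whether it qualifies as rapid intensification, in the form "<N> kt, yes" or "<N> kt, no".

V₁: ΔP = 56, V ≈ 6.2 × 56^0.615 ≈ 73.71 kt.
V₂: ΔP = 79, V ≈ 6.2 × 79^0.615 ≈ 91.08 kt.
ΔV over 18 h = 17.37 kt → 24 h equivalent = 17.37 × 24/18 ≈ 23.16 kt.
23 kt < 30 kt ⇒ not rapid intensification.

23 kt, no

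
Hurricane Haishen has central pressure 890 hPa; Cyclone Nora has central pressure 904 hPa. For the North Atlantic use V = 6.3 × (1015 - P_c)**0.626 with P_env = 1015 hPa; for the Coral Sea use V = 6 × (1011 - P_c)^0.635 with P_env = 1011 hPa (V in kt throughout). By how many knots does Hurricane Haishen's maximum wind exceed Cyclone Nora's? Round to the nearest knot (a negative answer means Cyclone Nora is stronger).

13 kt

Hurricane Haishen: ΔP = 125; V ≈ 6.3 × 125^0.626 ≈ 129.42 kt.
Cyclone Nora: ΔP = 107; V ≈ 6 × 107^0.635 ≈ 116.63 kt.
Difference ≈ 129.42 − 116.63 = 12.79 → 13 kt.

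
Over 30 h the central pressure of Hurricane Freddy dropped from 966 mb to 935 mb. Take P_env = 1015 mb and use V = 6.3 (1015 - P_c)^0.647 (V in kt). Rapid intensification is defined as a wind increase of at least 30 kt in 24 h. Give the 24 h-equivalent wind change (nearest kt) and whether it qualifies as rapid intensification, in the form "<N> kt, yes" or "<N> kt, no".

V₁: ΔP = 49, V ≈ 6.3 × 49^0.647 ≈ 78.14 kt.
V₂: ΔP = 80, V ≈ 6.3 × 80^0.647 ≈ 107.31 kt.
ΔV over 30 h = 29.17 kt → 24 h equivalent = 29.17 × 24/30 ≈ 23.34 kt.
23 kt < 30 kt ⇒ not rapid intensification.

23 kt, no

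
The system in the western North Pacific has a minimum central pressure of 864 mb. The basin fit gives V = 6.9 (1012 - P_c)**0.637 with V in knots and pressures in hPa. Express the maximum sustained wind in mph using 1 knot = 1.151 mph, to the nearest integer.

192 mph

ΔP = 1012 − 864 = 148 mb.
V ≈ 6.9 × 148^0.637 = 6.9 × 24.124 ≈ 166.458 kt.
166.458 × 1.151 ≈ 191.59 mph → 192 mph.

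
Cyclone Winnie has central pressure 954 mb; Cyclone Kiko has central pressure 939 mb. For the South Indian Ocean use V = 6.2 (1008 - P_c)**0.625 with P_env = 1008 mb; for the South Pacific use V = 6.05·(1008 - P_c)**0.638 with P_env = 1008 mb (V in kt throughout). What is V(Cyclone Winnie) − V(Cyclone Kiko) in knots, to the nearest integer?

-15 kt

Cyclone Winnie: ΔP = 54; V ≈ 6.2 × 54^0.625 ≈ 75.01 kt.
Cyclone Kiko: ΔP = 69; V ≈ 6.05 × 69^0.638 ≈ 90.14 kt.
Difference ≈ 75.01 − 90.14 = -15.13 → -15 kt.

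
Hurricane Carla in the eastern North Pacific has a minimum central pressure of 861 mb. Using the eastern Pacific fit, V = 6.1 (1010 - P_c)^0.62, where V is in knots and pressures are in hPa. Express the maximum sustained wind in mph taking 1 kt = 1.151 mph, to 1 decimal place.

ΔP = 1010 − 861 = 149 mb.
V ≈ 6.1 × 149^0.62 = 6.1 × 22.252 ≈ 135.739 kt.
135.739 × 1.151 ≈ 156.24 mph → 156.2 mph.

156.2 mph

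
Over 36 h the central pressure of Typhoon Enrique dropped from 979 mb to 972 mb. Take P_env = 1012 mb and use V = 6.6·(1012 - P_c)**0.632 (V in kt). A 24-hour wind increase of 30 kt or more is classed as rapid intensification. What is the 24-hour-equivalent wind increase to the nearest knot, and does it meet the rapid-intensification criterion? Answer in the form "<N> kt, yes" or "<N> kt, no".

5 kt, no

V₁: ΔP = 33, V ≈ 6.6 × 33^0.632 ≈ 60.15 kt.
V₂: ΔP = 40, V ≈ 6.6 × 40^0.632 ≈ 67.93 kt.
ΔV over 36 h = 7.78 kt → 24 h equivalent = 7.78 × 24/36 ≈ 5.19 kt.
5 kt < 30 kt ⇒ not rapid intensification.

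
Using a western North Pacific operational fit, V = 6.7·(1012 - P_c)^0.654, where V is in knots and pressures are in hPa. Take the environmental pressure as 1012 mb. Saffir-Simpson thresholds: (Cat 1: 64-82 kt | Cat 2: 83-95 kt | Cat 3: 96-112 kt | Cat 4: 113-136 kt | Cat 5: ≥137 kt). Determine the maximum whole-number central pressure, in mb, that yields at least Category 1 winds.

Category 1 begins at V = 64 kt.
Required ΔP = (64/6.7)^(1/0.654) = 9.552^1.529 ≈ 31.52 mb.
P_c ≤ 1012 − 31.52 = 980.48, so the highest integer P_c is 980 mb.

980 mb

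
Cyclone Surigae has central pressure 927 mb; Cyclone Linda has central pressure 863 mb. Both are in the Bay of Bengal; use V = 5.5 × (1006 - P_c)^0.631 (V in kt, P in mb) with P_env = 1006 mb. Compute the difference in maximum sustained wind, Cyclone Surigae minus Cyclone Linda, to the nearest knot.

Cyclone Surigae: ΔP = 79; V ≈ 5.5 × 79^0.631 ≈ 86.65 kt.
Cyclone Linda: ΔP = 143; V ≈ 5.5 × 143^0.631 ≈ 126.00 kt.
Difference ≈ 86.65 − 126.00 = -39.35 → -39 kt.

-39 kt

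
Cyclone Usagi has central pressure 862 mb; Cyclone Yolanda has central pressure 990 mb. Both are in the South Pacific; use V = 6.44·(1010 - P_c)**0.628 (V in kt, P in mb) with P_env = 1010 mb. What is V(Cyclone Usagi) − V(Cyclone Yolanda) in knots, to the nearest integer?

Cyclone Usagi: ΔP = 148; V ≈ 6.44 × 148^0.628 ≈ 148.53 kt.
Cyclone Yolanda: ΔP = 20; V ≈ 6.44 × 20^0.628 ≈ 42.26 kt.
Difference ≈ 148.53 − 42.26 = 106.27 → 106 kt.

106 kt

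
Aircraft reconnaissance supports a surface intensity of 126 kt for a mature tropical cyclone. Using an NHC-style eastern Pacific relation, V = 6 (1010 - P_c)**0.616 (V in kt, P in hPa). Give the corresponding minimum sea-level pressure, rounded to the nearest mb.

ΔP = (V / 6)^(1/0.616) = (126/6)^1.623.
126/6 = 21.000; 21.000^1.623 ≈ 140.11 mb.
P_c = 1010 − 140.11 = 869.89 ≈ 870 mb.

870 mb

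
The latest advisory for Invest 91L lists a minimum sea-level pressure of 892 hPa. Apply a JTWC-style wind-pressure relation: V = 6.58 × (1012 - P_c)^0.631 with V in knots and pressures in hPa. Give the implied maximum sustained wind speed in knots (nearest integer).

135 kt

ΔP = 1012 − 892 = 120 hPa.
120^0.631 ≈ 20.510.
V ≈ 6.58 × 20.510 ≈ 135.0 kt.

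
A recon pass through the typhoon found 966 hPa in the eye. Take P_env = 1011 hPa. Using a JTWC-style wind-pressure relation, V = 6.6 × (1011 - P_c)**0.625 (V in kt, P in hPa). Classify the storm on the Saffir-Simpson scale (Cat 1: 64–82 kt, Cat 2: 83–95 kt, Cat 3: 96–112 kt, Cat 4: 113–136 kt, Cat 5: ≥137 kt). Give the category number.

ΔP = 1011 − 966 = 45 hPa.
V ≈ 6.6 × 45^0.625 = 6.6 × 10.80 ≈ 71 kt.
71 kt falls in the Category 1 band.

1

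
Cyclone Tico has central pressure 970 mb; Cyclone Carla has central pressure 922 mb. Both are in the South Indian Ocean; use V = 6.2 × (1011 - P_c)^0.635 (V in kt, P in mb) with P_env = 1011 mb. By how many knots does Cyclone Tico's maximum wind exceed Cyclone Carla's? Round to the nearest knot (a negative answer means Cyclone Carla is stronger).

-42 kt

Cyclone Tico: ΔP = 41; V ≈ 6.2 × 41^0.635 ≈ 65.54 kt.
Cyclone Carla: ΔP = 89; V ≈ 6.2 × 89^0.635 ≈ 107.21 kt.
Difference ≈ 65.54 − 107.21 = -41.67 → -42 kt.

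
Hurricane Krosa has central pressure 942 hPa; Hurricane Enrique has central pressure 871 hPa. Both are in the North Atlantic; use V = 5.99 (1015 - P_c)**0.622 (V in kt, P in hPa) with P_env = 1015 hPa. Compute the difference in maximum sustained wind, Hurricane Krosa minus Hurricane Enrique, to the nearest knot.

Hurricane Krosa: ΔP = 73; V ≈ 5.99 × 73^0.622 ≈ 86.38 kt.
Hurricane Enrique: ΔP = 144; V ≈ 5.99 × 144^0.622 ≈ 131.80 kt.
Difference ≈ 86.38 − 131.80 = -45.42 → -45 kt.

-45 kt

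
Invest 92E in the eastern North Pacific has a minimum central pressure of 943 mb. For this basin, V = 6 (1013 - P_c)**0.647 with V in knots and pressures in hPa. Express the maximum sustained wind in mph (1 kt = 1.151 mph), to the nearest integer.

ΔP = 1013 − 943 = 70 mb.
V ≈ 6 × 70^0.647 = 6 × 15.624 ≈ 93.741 kt.
93.741 × 1.151 ≈ 107.90 mph → 108 mph.

108 mph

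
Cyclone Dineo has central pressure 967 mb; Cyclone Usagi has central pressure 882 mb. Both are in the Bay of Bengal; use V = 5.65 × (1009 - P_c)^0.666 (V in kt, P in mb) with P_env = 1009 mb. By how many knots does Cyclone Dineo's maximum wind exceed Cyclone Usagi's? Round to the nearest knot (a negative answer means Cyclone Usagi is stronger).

Cyclone Dineo: ΔP = 42; V ≈ 5.65 × 42^0.666 ≈ 68.10 kt.
Cyclone Usagi: ΔP = 127; V ≈ 5.65 × 127^0.666 ≈ 142.29 kt.
Difference ≈ 68.10 − 142.29 = -74.19 → -74 kt.

-74 kt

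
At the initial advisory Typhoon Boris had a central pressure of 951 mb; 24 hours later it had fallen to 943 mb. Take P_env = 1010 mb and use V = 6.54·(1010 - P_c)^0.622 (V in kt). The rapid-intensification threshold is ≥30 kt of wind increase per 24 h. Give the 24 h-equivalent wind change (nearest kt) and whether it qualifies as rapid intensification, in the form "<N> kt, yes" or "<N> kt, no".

V₁: ΔP = 59, V ≈ 6.54 × 59^0.622 ≈ 82.61 kt.
V₂: ΔP = 67, V ≈ 6.54 × 67^0.622 ≈ 89.41 kt.
ΔV over 24 h = 6.80 kt → 24 h equivalent = 6.80 × 24/24 ≈ 6.80 kt.
7 kt < 30 kt ⇒ not rapid intensification.

7 kt, no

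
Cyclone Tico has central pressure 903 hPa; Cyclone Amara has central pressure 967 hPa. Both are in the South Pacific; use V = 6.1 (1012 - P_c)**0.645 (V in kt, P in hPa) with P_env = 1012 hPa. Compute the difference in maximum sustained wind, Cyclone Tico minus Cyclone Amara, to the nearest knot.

Cyclone Tico: ΔP = 109; V ≈ 6.1 × 109^0.645 ≈ 125.74 kt.
Cyclone Amara: ΔP = 45; V ≈ 6.1 × 45^0.645 ≈ 71.06 kt.
Difference ≈ 125.74 − 71.06 = 54.68 → 55 kt.

55 kt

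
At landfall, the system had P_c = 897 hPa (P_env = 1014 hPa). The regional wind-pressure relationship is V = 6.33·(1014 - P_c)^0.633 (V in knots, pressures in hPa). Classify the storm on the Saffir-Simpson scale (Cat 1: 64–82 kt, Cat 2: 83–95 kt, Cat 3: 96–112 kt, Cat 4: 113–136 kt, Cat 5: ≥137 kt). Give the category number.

ΔP = 1014 − 897 = 117 hPa.
V ≈ 6.33 × 117^0.633 = 6.33 × 20.38 ≈ 129 kt.
129 kt falls in the Category 4 band.

4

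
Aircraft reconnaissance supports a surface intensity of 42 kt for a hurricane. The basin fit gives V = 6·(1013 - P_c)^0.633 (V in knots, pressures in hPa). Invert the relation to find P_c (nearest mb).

991 mb

ΔP = (V / 6)^(1/0.633) = (42/6)^1.580.
42/6 = 7.000; 7.000^1.580 ≈ 21.63 mb.
P_c = 1013 − 21.63 = 991.37 ≈ 991 mb.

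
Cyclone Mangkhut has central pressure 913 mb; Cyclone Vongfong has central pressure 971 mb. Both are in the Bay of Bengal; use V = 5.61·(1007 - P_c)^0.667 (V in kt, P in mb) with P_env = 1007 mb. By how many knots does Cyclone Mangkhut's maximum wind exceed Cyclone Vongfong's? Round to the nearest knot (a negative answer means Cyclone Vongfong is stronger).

55 kt

Cyclone Mangkhut: ΔP = 94; V ≈ 5.61 × 94^0.667 ≈ 116.16 kt.
Cyclone Vongfong: ΔP = 36; V ≈ 5.61 × 36^0.667 ≈ 61.24 kt.
Difference ≈ 116.16 − 61.24 = 54.92 → 55 kt.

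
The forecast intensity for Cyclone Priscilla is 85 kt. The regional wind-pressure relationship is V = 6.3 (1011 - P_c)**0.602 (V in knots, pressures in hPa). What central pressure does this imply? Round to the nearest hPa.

936 hPa

ΔP = (V / 6.3)^(1/0.602) = (85/6.3)^1.661.
85/6.3 = 13.492; 13.492^1.661 ≈ 75.37 hPa.
P_c = 1011 − 75.37 = 935.63 ≈ 936 hPa.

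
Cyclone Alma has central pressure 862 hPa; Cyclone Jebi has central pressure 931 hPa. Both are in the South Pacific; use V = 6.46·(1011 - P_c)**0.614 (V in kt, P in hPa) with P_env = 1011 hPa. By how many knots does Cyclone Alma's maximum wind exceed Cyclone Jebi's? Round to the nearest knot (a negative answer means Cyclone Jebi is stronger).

44 kt

Cyclone Alma: ΔP = 149; V ≈ 6.46 × 149^0.614 ≈ 139.50 kt.
Cyclone Jebi: ΔP = 80; V ≈ 6.46 × 80^0.614 ≈ 95.22 kt.
Difference ≈ 139.50 − 95.22 = 44.28 → 44 kt.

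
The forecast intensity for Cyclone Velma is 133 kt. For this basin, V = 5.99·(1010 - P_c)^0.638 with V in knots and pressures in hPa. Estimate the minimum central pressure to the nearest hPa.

ΔP = (V / 5.99)^(1/0.638) = (133/5.99)^1.567.
133/5.99 = 22.204; 22.204^1.567 ≈ 128.94 hPa.
P_c = 1010 − 128.94 = 881.06 ≈ 881 hPa.

881 hPa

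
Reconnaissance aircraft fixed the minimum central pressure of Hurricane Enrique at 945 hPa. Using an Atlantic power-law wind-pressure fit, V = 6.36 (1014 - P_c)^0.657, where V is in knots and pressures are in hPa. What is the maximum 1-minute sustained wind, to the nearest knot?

103 kt

ΔP = 1014 − 945 = 69 hPa.
69^0.657 ≈ 16.148.
V ≈ 6.36 × 16.148 ≈ 102.7 kt.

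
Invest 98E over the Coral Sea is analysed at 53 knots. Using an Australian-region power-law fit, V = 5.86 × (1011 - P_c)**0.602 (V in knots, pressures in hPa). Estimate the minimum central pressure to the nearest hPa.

ΔP = (V / 5.86)^(1/0.602) = (53/5.86)^1.661.
53/5.86 = 9.044; 9.044^1.661 ≈ 38.79 hPa.
P_c = 1011 − 38.79 = 972.21 ≈ 972 hPa.

972 hPa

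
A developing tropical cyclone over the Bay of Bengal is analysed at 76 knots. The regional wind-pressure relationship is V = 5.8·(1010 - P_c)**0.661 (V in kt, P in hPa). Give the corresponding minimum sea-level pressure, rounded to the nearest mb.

ΔP = (V / 5.8)^(1/0.661) = (76/5.8)^1.513.
76/5.8 = 13.103; 13.103^1.513 ≈ 49.03 mb.
P_c = 1010 − 49.03 = 960.97 ≈ 961 mb.

961 mb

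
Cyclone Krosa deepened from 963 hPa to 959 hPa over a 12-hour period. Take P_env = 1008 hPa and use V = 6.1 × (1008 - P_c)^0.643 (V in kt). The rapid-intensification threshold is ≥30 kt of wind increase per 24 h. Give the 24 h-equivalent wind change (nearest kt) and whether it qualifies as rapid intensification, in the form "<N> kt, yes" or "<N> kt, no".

8 kt, no

V₁: ΔP = 45, V ≈ 6.1 × 45^0.643 ≈ 70.53 kt.
V₂: ΔP = 49, V ≈ 6.1 × 49^0.643 ≈ 74.49 kt.
ΔV over 12 h = 3.96 kt → 24 h equivalent = 3.96 × 24/12 ≈ 7.92 kt.
8 kt < 30 kt ⇒ not rapid intensification.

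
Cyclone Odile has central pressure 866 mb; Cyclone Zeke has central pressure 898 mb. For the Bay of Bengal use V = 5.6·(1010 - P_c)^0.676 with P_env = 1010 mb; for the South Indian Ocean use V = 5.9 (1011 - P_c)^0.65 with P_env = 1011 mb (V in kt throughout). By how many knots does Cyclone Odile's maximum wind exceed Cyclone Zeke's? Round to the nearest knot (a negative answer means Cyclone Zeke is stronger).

Cyclone Odile: ΔP = 144; V ≈ 5.6 × 144^0.676 ≈ 161.15 kt.
Cyclone Zeke: ΔP = 113; V ≈ 5.9 × 113^0.65 ≈ 127.45 kt.
Difference ≈ 161.15 − 127.45 = 33.70 → 34 kt.

34 kt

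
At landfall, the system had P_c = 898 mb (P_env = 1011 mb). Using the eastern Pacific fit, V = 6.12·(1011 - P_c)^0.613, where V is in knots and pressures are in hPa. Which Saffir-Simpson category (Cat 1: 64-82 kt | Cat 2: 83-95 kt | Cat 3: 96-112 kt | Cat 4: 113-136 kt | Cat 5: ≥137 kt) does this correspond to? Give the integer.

3

ΔP = 1011 − 898 = 113 mb.
V ≈ 6.12 × 113^0.613 = 6.12 × 18.14 ≈ 111 kt.
111 kt falls in the Category 3 band.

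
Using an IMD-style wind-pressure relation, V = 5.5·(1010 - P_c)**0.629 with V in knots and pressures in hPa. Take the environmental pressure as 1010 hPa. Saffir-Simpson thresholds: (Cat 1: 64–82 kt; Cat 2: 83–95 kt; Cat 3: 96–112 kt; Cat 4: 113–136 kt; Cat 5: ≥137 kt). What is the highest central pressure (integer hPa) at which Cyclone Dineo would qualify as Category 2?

Category 2 begins at V = 83 kt.
Required ΔP = (83/5.5)^(1/0.629) = 15.091^1.590 ≈ 74.81 hPa.
P_c ≤ 1010 − 74.81 = 935.19, so the highest integer P_c is 935 hPa.

935 hPa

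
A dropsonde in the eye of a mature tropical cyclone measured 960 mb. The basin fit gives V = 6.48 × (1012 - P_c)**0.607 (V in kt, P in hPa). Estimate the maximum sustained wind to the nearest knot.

71 kt

ΔP = 1012 − 960 = 52 mb.
52^0.607 ≈ 11.006.
V ≈ 6.48 × 11.006 ≈ 71.3 kt.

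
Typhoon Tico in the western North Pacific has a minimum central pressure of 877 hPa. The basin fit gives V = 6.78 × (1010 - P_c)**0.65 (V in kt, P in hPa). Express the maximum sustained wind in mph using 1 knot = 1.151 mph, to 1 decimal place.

187.4 mph

ΔP = 1010 − 877 = 133 hPa.
V ≈ 6.78 × 133^0.65 = 6.78 × 24.016 ≈ 162.830 kt.
162.830 × 1.151 ≈ 187.42 mph → 187.4 mph.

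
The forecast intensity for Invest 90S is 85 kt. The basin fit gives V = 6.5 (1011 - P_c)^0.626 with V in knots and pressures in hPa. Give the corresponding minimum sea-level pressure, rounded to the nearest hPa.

950 hPa

ΔP = (V / 6.5)^(1/0.626) = (85/6.5)^1.597.
85/6.5 = 13.077; 13.077^1.597 ≈ 60.75 hPa.
P_c = 1011 − 60.75 = 950.25 ≈ 950 hPa.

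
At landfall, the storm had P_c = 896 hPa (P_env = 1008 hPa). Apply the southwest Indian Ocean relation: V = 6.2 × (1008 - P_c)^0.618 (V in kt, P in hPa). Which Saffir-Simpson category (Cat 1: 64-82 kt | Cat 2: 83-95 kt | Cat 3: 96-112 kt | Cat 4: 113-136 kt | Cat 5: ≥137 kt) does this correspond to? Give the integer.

4

ΔP = 1008 − 896 = 112 hPa.
V ≈ 6.2 × 112^0.618 = 6.2 × 18.47 ≈ 115 kt.
115 kt falls in the Category 4 band.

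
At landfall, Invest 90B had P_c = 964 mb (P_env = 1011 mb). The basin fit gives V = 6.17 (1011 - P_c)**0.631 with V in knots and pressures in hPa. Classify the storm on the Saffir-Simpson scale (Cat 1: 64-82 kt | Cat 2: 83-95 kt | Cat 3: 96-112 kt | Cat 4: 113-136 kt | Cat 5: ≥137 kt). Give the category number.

ΔP = 1011 − 964 = 47 mb.
V ≈ 6.17 × 47^0.631 = 6.17 × 11.35 ≈ 70 kt.
70 kt falls in the Category 1 band.

1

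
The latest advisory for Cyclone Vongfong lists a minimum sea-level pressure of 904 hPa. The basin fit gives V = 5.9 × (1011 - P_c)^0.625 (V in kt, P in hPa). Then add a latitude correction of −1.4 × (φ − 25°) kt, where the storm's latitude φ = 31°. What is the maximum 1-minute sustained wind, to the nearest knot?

101 kt

ΔP = 1011 − 904 = 107 hPa.
107^0.625 ≈ 18.551.
V ≈ 5.9 × 18.551 ≈ 109.5 kt.
Latitude correction: −1.4 × (31 − 25) = -8.4 kt.
Corrected V ≈ 101.1 kt → 101 kt.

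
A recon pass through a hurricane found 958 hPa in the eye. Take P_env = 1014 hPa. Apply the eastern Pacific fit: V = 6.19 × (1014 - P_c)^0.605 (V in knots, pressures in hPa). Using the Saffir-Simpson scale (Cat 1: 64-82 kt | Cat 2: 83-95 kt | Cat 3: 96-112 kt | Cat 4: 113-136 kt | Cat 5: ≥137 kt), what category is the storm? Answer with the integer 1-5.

1

ΔP = 1014 − 958 = 56 hPa.
V ≈ 6.19 × 56^0.605 = 6.19 × 11.42 ≈ 71 kt.
71 kt falls in the Category 1 band.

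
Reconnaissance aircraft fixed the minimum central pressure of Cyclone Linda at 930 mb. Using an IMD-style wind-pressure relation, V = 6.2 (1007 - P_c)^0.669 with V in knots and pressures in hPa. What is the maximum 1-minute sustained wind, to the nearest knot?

ΔP = 1007 − 930 = 77 mb.
77^0.669 ≈ 18.284.
V ≈ 6.2 × 18.284 ≈ 113.4 kt.

113 kt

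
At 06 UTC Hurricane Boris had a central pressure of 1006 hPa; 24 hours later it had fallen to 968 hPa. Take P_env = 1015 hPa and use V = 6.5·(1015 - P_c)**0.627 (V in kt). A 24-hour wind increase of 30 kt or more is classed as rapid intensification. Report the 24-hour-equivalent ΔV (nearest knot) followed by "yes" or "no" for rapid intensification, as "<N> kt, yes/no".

47 kt, yes

V₁: ΔP = 9, V ≈ 6.5 × 9^0.627 ≈ 25.78 kt.
V₂: ΔP = 47, V ≈ 6.5 × 47^0.627 ≈ 72.66 kt.
ΔV over 24 h = 46.88 kt → 24 h equivalent = 46.88 × 24/24 ≈ 46.88 kt.
47 kt ≥ 30 kt ⇒ rapid intensification.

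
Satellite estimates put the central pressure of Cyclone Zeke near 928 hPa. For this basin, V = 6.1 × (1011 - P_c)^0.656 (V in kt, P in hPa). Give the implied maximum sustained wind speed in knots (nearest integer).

ΔP = 1011 − 928 = 83 hPa.
83^0.656 ≈ 18.152.
V ≈ 6.1 × 18.152 ≈ 110.7 kt.

111 kt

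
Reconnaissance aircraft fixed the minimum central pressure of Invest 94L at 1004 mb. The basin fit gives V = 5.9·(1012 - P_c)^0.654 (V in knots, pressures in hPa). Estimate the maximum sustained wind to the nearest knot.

23 kt

ΔP = 1012 − 1004 = 8 mb.
8^0.654 ≈ 3.896.
V ≈ 5.9 × 3.896 ≈ 23.0 kt.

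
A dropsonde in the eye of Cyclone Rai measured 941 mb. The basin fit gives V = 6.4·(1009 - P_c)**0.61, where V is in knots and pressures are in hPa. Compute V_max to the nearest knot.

84 kt

ΔP = 1009 − 941 = 68 mb.
68^0.61 ≈ 13.117.
V ≈ 6.4 × 13.117 ≈ 83.9 kt.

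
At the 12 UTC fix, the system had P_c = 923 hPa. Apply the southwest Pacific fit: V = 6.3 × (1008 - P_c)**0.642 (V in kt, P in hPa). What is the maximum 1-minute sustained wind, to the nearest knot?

ΔP = 1008 − 923 = 85 hPa.
85^0.642 ≈ 17.326.
V ≈ 6.3 × 17.326 ≈ 109.2 kt.

109 kt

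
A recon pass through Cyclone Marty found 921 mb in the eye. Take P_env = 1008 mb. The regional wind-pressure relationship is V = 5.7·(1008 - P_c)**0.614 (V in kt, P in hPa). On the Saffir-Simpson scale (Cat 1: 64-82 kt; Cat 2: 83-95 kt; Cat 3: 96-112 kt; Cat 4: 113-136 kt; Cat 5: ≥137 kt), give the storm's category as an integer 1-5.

ΔP = 1008 − 921 = 87 mb.
V ≈ 5.7 × 87^0.614 = 5.7 × 15.52 ≈ 88 kt.
88 kt falls in the Category 2 band.

2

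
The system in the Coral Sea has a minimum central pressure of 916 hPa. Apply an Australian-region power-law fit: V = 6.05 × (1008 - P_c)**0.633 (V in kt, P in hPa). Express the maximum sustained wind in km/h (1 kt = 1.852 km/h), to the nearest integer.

196 km/h

ΔP = 1008 − 916 = 92 hPa.
V ≈ 6.05 × 92^0.633 = 6.05 × 17.502 ≈ 105.885 kt.
105.885 × 1.852 ≈ 196.10 km/h → 196 km/h.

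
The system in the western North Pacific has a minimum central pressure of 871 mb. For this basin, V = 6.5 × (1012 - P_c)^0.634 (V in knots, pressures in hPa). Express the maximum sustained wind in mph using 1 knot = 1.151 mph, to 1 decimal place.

ΔP = 1012 − 871 = 141 mb.
V ≈ 6.5 × 141^0.634 = 6.5 × 23.046 ≈ 149.802 kt.
149.802 × 1.151 ≈ 172.42 mph → 172.4 mph.

172.4 mph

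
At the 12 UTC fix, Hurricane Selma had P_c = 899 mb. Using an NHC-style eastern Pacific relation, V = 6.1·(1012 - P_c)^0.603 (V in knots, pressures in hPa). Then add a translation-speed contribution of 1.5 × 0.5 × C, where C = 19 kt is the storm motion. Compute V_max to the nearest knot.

120 kt

ΔP = 1012 − 899 = 113 mb.
113^0.603 ≈ 17.298.
V ≈ 6.1 × 17.298 ≈ 105.5 kt.
Translation term: 1.5 × 0.5 × 19 = 14.25 kt.
Corrected V ≈ 119.75 kt → 120 kt.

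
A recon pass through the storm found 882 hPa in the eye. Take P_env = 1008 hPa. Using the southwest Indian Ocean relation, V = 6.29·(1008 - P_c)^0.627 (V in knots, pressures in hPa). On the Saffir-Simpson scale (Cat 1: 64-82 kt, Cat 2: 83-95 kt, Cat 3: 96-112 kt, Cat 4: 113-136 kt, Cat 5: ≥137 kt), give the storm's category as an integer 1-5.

ΔP = 1008 − 882 = 126 hPa.
V ≈ 6.29 × 126^0.627 = 6.29 × 20.75 ≈ 130 kt.
130 kt falls in the Category 4 band.

4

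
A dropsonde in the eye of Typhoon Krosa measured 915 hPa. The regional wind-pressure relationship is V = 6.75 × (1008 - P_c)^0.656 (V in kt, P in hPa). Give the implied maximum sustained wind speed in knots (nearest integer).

ΔP = 1008 − 915 = 93 hPa.
93^0.656 ≈ 19.558.
V ≈ 6.75 × 19.558 ≈ 132.0 kt.

132 kt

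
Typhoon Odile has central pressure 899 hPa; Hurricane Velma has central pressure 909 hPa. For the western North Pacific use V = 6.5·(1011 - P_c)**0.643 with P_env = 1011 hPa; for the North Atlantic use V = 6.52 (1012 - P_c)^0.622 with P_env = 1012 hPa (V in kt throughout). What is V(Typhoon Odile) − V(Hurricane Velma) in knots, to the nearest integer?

19 kt

Typhoon Odile: ΔP = 112; V ≈ 6.5 × 112^0.643 ≈ 135.07 kt.
Hurricane Velma: ΔP = 103; V ≈ 6.52 × 103^0.622 ≈ 116.47 kt.
Difference ≈ 135.07 − 116.47 = 18.60 → 19 kt.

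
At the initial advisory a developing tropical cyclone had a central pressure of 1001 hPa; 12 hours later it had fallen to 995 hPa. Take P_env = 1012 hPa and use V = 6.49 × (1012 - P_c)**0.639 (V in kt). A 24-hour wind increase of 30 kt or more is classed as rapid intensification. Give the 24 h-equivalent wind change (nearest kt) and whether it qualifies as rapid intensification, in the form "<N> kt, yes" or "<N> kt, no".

19 kt, no

V₁: ΔP = 11, V ≈ 6.49 × 11^0.639 ≈ 30.04 kt.
V₂: ΔP = 17, V ≈ 6.49 × 17^0.639 ≈ 39.67 kt.
ΔV over 12 h = 9.63 kt → 24 h equivalent = 9.63 × 24/12 ≈ 19.26 kt.
19 kt < 30 kt ⇒ not rapid intensification.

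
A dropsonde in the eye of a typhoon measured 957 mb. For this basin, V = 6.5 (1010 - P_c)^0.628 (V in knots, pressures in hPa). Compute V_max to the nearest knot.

79 kt

ΔP = 1010 − 957 = 53 mb.
53^0.628 ≈ 12.102.
V ≈ 6.5 × 12.102 ≈ 78.7 kt.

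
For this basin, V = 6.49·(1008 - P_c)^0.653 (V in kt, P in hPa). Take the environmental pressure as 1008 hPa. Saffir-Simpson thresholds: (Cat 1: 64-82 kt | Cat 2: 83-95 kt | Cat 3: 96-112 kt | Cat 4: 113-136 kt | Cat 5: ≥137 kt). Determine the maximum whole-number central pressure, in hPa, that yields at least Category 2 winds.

958 hPa

Category 2 begins at V = 83 kt.
Required ΔP = (83/6.49)^(1/0.653) = 12.789^1.531 ≈ 49.54 hPa.
P_c ≤ 1008 − 49.54 = 958.46, so the highest integer P_c is 958 hPa.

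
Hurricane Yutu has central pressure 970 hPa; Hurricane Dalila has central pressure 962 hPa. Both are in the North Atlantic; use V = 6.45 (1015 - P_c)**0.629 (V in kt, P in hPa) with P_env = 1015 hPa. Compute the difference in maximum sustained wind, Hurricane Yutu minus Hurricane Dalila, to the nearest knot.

-8 kt

Hurricane Yutu: ΔP = 45; V ≈ 6.45 × 45^0.629 ≈ 70.70 kt.
Hurricane Dalila: ΔP = 53; V ≈ 6.45 × 53^0.629 ≈ 78.37 kt.
Difference ≈ 70.70 − 78.37 = -7.67 → -8 kt.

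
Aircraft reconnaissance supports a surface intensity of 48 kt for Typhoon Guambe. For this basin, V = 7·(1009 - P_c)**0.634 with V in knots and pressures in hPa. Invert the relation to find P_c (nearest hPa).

ΔP = (V / 7)^(1/0.634) = (48/7)^1.577.
48/7 = 6.857; 6.857^1.577 ≈ 20.84 hPa.
P_c = 1009 − 20.84 = 988.16 ≈ 988 hPa.

988 hPa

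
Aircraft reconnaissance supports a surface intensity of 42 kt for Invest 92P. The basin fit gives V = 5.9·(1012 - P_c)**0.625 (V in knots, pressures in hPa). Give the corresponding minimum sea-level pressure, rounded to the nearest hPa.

ΔP = (V / 5.9)^(1/0.625) = (42/5.9)^1.600.
42/5.9 = 7.119; 7.119^1.600 ≈ 23.11 hPa.
P_c = 1012 − 23.11 = 988.89 ≈ 989 hPa.

989 hPa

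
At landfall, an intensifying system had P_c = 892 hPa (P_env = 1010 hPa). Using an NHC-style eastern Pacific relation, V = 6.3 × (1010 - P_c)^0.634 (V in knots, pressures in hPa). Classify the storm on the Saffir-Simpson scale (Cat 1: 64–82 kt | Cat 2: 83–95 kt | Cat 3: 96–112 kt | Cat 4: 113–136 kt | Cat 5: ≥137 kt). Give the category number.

ΔP = 1010 − 892 = 118 hPa.
V ≈ 6.3 × 118^0.634 = 6.3 × 20.59 ≈ 130 kt.
130 kt falls in the Category 4 band.

4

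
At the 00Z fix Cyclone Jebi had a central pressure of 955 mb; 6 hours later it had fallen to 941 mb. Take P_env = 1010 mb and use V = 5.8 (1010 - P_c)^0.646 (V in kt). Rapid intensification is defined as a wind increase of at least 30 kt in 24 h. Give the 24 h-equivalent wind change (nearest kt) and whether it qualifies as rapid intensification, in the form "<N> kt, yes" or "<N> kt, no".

49 kt, yes

V₁: ΔP = 55, V ≈ 5.8 × 55^0.646 ≈ 77.22 kt.
V₂: ΔP = 69, V ≈ 5.8 × 69^0.646 ≈ 89.40 kt.
ΔV over 6 h = 12.18 kt → 24 h equivalent = 12.18 × 24/6 ≈ 48.72 kt.
49 kt ≥ 30 kt ⇒ rapid intensification.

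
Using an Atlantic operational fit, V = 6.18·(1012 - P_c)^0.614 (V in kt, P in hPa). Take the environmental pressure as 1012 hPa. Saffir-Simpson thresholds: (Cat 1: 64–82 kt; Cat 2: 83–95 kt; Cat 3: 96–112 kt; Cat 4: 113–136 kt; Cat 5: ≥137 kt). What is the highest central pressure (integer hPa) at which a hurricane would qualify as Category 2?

943 hPa

Category 2 begins at V = 83 kt.
Required ΔP = (83/6.18)^(1/0.614) = 13.430^1.629 ≈ 68.75 hPa.
P_c ≤ 1012 − 68.75 = 943.25, so the highest integer P_c is 943 hPa.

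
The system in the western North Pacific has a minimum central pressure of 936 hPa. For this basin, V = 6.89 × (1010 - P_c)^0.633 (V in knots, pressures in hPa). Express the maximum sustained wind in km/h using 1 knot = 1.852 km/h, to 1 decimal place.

ΔP = 1010 − 936 = 74 hPa.
V ≈ 6.89 × 74^0.633 = 6.89 × 15.248 ≈ 105.061 kt.
105.061 × 1.852 ≈ 194.57 km/h → 194.6 km/h.

194.6 km/h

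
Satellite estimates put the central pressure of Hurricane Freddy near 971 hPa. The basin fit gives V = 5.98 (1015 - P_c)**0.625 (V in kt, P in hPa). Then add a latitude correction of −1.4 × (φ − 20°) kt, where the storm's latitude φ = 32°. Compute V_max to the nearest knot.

47 kt

ΔP = 1015 − 971 = 44 hPa.
44^0.625 ≈ 10.645.
V ≈ 5.98 × 10.645 ≈ 63.7 kt.
Latitude correction: −1.4 × (32 − 20) = -16.8 kt.
Corrected V ≈ 46.9 kt → 47 kt.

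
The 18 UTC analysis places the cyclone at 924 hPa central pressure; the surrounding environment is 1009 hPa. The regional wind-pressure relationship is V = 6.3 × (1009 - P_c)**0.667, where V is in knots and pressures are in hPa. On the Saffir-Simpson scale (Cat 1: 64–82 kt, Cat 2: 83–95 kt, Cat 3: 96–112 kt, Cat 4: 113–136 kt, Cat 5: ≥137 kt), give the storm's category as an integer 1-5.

4

ΔP = 1009 − 924 = 85 hPa.
V ≈ 6.3 × 85^0.667 = 6.3 × 19.36 ≈ 122 kt.
122 kt falls in the Category 4 band.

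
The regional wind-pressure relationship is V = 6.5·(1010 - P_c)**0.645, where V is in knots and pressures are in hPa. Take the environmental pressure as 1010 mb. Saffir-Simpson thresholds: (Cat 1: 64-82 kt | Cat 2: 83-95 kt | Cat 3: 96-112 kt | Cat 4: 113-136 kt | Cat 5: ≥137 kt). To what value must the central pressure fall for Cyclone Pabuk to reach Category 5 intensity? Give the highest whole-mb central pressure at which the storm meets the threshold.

Category 5 begins at V = 137 kt.
Required ΔP = (137/6.5)^(1/0.645) = 21.077^1.550 ≈ 112.83 mb.
P_c ≤ 1010 − 112.83 = 897.17, so the highest integer P_c is 897 mb.

897 mb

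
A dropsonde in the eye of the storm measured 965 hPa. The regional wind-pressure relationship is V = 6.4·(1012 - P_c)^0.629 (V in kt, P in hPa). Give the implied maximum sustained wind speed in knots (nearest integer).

72 kt

ΔP = 1012 − 965 = 47 hPa.
47^0.629 ≈ 11.265.
V ≈ 6.4 × 11.265 ≈ 72.1 kt.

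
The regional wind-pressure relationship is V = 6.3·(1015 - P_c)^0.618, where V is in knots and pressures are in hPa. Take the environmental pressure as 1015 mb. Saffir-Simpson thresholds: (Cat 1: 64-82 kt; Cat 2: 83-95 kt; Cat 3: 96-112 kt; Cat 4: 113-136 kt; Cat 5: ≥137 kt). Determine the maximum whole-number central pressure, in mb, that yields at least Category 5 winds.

Category 5 begins at V = 137 kt.
Required ΔP = (137/6.3)^(1/0.618) = 21.746^1.618 ≈ 145.90 mb.
P_c ≤ 1015 − 145.90 = 869.10, so the highest integer P_c is 869 mb.

869 mb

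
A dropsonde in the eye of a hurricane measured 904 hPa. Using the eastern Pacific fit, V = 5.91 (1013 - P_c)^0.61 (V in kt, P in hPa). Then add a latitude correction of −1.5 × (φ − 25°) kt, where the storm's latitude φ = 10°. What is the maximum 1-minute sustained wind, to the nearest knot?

126 kt

ΔP = 1013 − 904 = 109 hPa.
109^0.61 ≈ 17.492.
V ≈ 5.91 × 17.492 ≈ 103.4 kt.
Latitude correction: −1.5 × (10 − 25) = 22.5 kt.
Corrected V ≈ 125.9 kt → 126 kt.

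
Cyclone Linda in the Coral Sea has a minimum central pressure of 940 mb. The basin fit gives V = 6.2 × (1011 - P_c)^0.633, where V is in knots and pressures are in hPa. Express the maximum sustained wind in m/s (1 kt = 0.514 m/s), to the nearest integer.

47 m/s

ΔP = 1011 − 940 = 71 mb.
V ≈ 6.2 × 71^0.633 = 6.2 × 14.854 ≈ 92.095 kt.
92.095 × 0.514 ≈ 47.34 m/s → 47 m/s.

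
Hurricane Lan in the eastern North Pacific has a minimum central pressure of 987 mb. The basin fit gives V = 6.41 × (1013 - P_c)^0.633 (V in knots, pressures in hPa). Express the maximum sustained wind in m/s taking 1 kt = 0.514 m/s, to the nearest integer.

26 m/s

ΔP = 1013 − 987 = 26 mb.
V ≈ 6.41 × 26^0.633 = 6.41 × 7.865 ≈ 50.412 kt.
50.412 × 0.514 ≈ 25.91 m/s → 26 m/s.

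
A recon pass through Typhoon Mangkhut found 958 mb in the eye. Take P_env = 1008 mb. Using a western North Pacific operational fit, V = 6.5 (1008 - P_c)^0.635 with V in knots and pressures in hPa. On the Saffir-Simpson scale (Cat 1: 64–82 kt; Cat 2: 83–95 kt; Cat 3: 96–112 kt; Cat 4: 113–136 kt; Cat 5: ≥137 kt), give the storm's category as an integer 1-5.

ΔP = 1008 − 958 = 50 mb.
V ≈ 6.5 × 50^0.635 = 6.5 × 11.99 ≈ 78 kt.
78 kt falls in the Category 1 band.

1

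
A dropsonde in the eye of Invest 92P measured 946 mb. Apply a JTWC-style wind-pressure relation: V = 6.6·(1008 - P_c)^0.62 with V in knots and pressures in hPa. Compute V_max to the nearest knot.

ΔP = 1008 − 946 = 62 mb.
62^0.62 ≈ 12.921.
V ≈ 6.6 × 12.921 ≈ 85.3 kt.

85 kt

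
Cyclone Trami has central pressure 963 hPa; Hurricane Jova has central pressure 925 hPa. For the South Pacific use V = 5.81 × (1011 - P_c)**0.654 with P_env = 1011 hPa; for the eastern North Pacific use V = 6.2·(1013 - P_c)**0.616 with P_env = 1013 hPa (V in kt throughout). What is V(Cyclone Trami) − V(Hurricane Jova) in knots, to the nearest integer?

Cyclone Trami: ΔP = 48; V ≈ 5.81 × 48^0.654 ≈ 73.06 kt.
Hurricane Jova: ΔP = 88; V ≈ 6.2 × 88^0.616 ≈ 97.77 kt.
Difference ≈ 73.06 − 97.77 = -24.71 → -25 kt.

-25 kt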